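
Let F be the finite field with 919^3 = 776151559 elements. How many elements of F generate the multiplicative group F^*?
There are φ(776151558) = 181398528 primitive elements

F_q^* is cyclic of order q - 1 = 776151558. A cyclic group of order m has exactly φ(m) generators. Here m = 776151558 = 2 · 3^4 · 7 · 13 · 17 · 19 · 163, so the number of primitive elements is φ(776151558) = 181398528.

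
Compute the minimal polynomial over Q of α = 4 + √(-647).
m_α(x) = x^2 - 8x + 663

From α - 4 = √(-647), squaring gives (α - 4)^2 = -647, i.e. α^2 - 8α + 16 = -647, so α^2 - 8α + 663 = 0. The discriminant of x^2 - 8x + 663 is (-8)^2 - 4·(663) = 64 - 2652 = -2588, and 4·(-647) is not a perfect square in Q since -647 is squarefree and ≠ 1. Hence x^2 - 8x + 663 is irreducible over Q and is the minimal polynomial of α.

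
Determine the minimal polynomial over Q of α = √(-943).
m_α(x) = x^2 + 943

α satisfies α^2 + 943 = 0, so x^2 + 943 annihilates α. Since d = -943 is squarefree and ≠ 1, it is not a perfect square in Q, so x^2 + 943 has no rational root and is therefore irreducible over Q (a degree-2 polynomial over a field is irreducible iff it has no root). Hence m_α(x) = x^2 + 943.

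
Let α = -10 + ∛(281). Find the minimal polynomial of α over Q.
m_α(x) = x^3 + 30x^2 + 300x + 719

Set β = α + 10 = ∛(281), so β^3 = 281. Then (α + 10)^3 - 281 = 0, i.e. α is a root of g(x) = (x + 10)^3 - 281 = x^3 + 30x^2 + 300x + 719. Since g(x) = h(x + 10) where h(x) = x^3 - 281, and h is irreducible over Q (because 281 is not a perfect cube, so h has no rational root, and a monic cubic with no rational root is irreducible), g is also irreducible (irreducibility is preserved under the substitution x → x + 10). Hence m_α(x) = x^3 + 30x^2 + 300x + 719.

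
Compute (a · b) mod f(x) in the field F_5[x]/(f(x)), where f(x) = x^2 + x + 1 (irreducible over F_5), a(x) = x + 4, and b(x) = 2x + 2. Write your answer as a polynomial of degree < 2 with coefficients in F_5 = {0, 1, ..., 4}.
a · b ≡ 3x + 1 (mod f(x))

Multiply in F_5[x]: a(x)·b(x) = (x + 4)·(2x + 2) = 2x^2 + 3. This has degree ≥ 2, so divide by f(x) over F_5: 2x^2 + 3 = (2)·(x^2 + x + 1) + (3x + 1). Hence a·b ≡ 3x + 1 (mod f). (F_5[x]/(f) is a field with 5^2 = 25 elements since f is irreducible of degree 2.)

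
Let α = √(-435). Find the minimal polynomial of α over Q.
m_α(x) = x^2 + 435

α satisfies α^2 + 435 = 0, so x^2 + 435 annihilates α. Since d = -435 is squarefree and ≠ 1, it is not a perfect square in Q, so x^2 + 435 has no rational root and is therefore irreducible over Q (a degree-2 polynomial over a field is irreducible iff it has no root). Hence m_α(x) = x^2 + 435.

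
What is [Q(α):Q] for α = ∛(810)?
[Q(α):Q] = 3

The minimal polynomial of α is x^3 - 810, irreducible over Q since 810 is not a perfect cube (so x^3 - 810 has no rational root). Hence [Q(α):Q] = deg(m_α) = 3.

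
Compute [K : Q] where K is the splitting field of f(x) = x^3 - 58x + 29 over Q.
[K : Q] = 6

By the rational root test, any rational root of the monic integer polynomial f(x) = x^3 - 58x + 29 must be an integer dividing the constant term 29, i.e. one of ±{1, 29}. Evaluating: f(1) = -28, f(-1) = 86, f(29) = 22736, f(-29) = -22678; none is 0, so f has no rational root and is therefore irreducible over Q (a cubic with no linear factor over a field is irreducible). For an irreducible cubic, the Galois group is A_3 or S_3 according as the discriminant disc(f) = -4a^3 - 27b^2 = -4·(-58)^3 - 27·(29)^2 = 757741 is or is not a square in Q. Here disc(f) = 757741 is not a perfect square in Q, so the Galois group of f over Q is not contained in A_3 and must be all of S_3. The splitting field has degree |S_3| = 6 over Q, so [K : Q] = 6.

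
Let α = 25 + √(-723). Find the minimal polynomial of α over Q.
m_α(x) = x^2 - 50x + 1348

From α - 25 = √(-723), squaring gives (α - 25)^2 = -723, i.e. α^2 - 50α + 625 = -723, so α^2 - 50α + 1348 = 0. The discriminant of x^2 - 50x + 1348 is (-50)^2 - 4·(1348) = 2500 - 5392 = -2892, and 4·(-723) is not a perfect square in Q since -723 is squarefree and ≠ 1. Hence x^2 - 50x + 1348 is irreducible over Q and is the minimal polynomial of α.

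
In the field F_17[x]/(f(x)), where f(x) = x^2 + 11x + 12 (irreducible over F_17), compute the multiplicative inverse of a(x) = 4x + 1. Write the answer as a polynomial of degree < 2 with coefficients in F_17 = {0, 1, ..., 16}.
a(x)^(-1) ≡ x + 15 (mod f(x))

Since f is irreducible over F_17, F_17[x]/(f) is a field and a(x) ≠ 0 has an inverse. Apply the extended Euclidean algorithm to f(x) and a(x) in F_17[x]: f(x) = (13x + 8)·a(x) + (4). The last nonzero remainder is the constant 4 = gcd(f, a) in F_17. Back-substituting through the division chain expresses 4 = s(x)·a(x) + t(x)·f(x) with s(x) ≡ 4x + 9 (mod f), so (4x + 9)·a(x) ≡ 4 (mod f). Multiplying by 4^(-1) ≡ 13 in F_17 gives a(x)^(-1) ≡ 13·(4x + 9) ≡ x + 15 (mod f). Check: (4x + 1)·(x + 15) = 4x^2 + 10x + 15 ≡ 1 (mod x^2 + 11x + 12).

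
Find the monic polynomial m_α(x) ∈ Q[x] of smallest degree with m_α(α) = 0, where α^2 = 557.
m_α(x) = x^2 - 557

α satisfies α^2 - 557 = 0, so x^2 - 557 annihilates α. Since d = 557 is squarefree and ≠ 1, it is not a perfect square in Q, so x^2 - 557 has no rational root and is therefore irreducible over Q (a degree-2 polynomial over a field is irreducible iff it has no root). Hence m_α(x) = x^2 - 557.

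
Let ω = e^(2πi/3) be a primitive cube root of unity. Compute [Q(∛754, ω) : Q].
[Q(∛754, ω) : Q] = 6

[Q(∛754):Q] = 3 (min poly x^3 - 754, irreducible since 754 is not a perfect cube). [Q(ω):Q] = 2 (min poly x^2 + x + 1). Since Q(∛754) ⊂ R and ω ∉ R, we have ω ∉ Q(∛754), so x^2 + x + 1 remains irreducible over Q(∛754) and [Q(∛754, ω) : Q(∛754)] = 2. By the tower law, [Q(∛754, ω) : Q] = 3 · 2 = 6. (In fact Q(∛754, ω) is the splitting field of x^3 - 754 over Q.)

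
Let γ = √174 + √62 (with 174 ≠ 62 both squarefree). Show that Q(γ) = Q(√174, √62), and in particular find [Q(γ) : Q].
[Q(γ) : Q] = 4 (equivalently, Q(γ) = Q(√174, √62))

Obviously Q(γ) ⊆ Q(√174, √62), and [Q(√174, √62):Q] = 4 (since 174, 62 are distinct squarefree integers > 1 with 10788 not a perfect square). To show equality we compute the minimal polynomial of γ. From γ = √174 + √62: γ^2 = 174 + 2√(10788) + 62 = 236 + 2√(10788), so γ^2 - 236 = 2√(10788); squaring, (γ^2 - 236)^2 = 4·10788, i.e. γ^4 - 472γ^2 + 55696 - 43152 = 0, i.e. γ^4 - 472γ^2 + 12544 = 0. So γ is a root of x^4 - 472x^2 + 12544. This polynomial is irreducible over Q: it has no rational root (each ±√174 ± √62 is irrational), and any factorization into two quadratics over Q would force √(10788) ∈ Q (pairing opposite roots) or √174, √62 ∈ Q (other pairings), all impossible. Hence [Q(γ):Q] = 4 = [Q(√174, √62):Q], so Q(γ) = Q(√174, √62).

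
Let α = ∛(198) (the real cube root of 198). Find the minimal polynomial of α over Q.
m_α(x) = x^3 - 198

α satisfies α^3 = 198, so x^3 - 198 annihilates α. By the rational root test, a rational root p/q (in lowest terms) of x^3 - 198 would satisfy p^3 = 198 q^3, forcing q = 1 and p^3 = 198; but 198 is not a perfect cube, contradiction. A monic cubic over Q with no rational root is irreducible (any nontrivial factorization would include a linear factor). Hence x^3 - 198 is the minimal polynomial of α, and in particular [Q(α):Q] = 3.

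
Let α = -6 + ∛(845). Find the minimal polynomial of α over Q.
m_α(x) = x^3 + 18x^2 + 108x - 629

Set β = α + 6 = ∛(845), so β^3 = 845. Then (α + 6)^3 - 845 = 0, i.e. α is a root of g(x) = (x + 6)^3 - 845 = x^3 + 18x^2 + 108x - 629. Since g(x) = h(x + 6) where h(x) = x^3 - 845, and h is irreducible over Q (because 845 is not a perfect cube, so h has no rational root, and a monic cubic with no rational root is irreducible), g is also irreducible (irreducibility is preserved under the substitution x → x + 6). Hence m_α(x) = x^3 + 18x^2 + 108x - 629.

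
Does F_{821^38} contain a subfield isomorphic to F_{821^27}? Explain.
No: F_{821^27} is not a subfield of F_{821^38}

F_{p^m} embeds in F_{p^n} iff m | n. Here 27 ∤ 38 (since 38 = 1·27 + 11 with remainder 11 ≠ 0), so F_{821^27} is not a subfield of F_{821^38}. Equivalently: if it were, the tower law would give 27 = [F_{821^27}:F_821] dividing [F_{821^38}:F_821] = 38, contradiction.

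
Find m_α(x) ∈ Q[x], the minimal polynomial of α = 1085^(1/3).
m_α(x) = x^3 - 1085

α satisfies α^3 = 1085, so x^3 - 1085 annihilates α. By the rational root test, a rational root p/q (in lowest terms) of x^3 - 1085 would satisfy p^3 = 1085 q^3, forcing q = 1 and p^3 = 1085; but 1085 is not a perfect cube, contradiction. A monic cubic over Q with no rational root is irreducible (any nontrivial factorization would include a linear factor). Hence x^3 - 1085 is the minimal polynomial of α, and in particular [Q(α):Q] = 3.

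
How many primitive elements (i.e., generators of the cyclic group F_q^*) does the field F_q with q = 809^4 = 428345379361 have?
There are φ(428345379360) = 112521830400 primitive elements

F_q^* is cyclic of order q - 1 = 428345379360. A cyclic group of order m has exactly φ(m) generators. Here m = 428345379360 = 2^5 · 3^4 · 5 · 101 · 229 · 1429, so the number of primitive elements is φ(428345379360) = 112521830400.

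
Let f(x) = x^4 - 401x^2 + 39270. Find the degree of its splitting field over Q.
[K : Q] = 4

Solving the quadratic in x^2: x^2 = (401 ± √(401^2 - 4·39270))/2 = (401 ± √3721)/2 = (401 ± 61)/2, giving x^2 = 231 or x^2 = 170. So f(x) = (x^2 - 231)(x^2 - 170) and the roots of f are ±√231, ±√170. Hence the splitting field is K = Q(√231, √170). Since 231 and 170 are distinct squarefree integers > 1, their product 39270 is not a perfect square, so √170 ∉ Q(√231). By the tower law [K:Q] = [Q(√231,√170):Q(√231)] · [Q(√231):Q] = 2 · 2 = 4.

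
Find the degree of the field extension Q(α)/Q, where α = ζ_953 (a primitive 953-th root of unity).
[Q(α):Q] = 952

The minimal polynomial of ζ_953 over Q is the 953-th cyclotomic polynomial Φ_953(x), which is irreducible over Q and has degree φ(953) = 952. Hence [Q(α):Q] = φ(953) = 952.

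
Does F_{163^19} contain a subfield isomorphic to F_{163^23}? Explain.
No: F_{163^23} is not a subfield of F_{163^19}

F_{p^m} embeds in F_{p^n} iff m | n. Here 23 ∤ 19 (since 19 = 0·23 + 19 with remainder 19 ≠ 0), so F_{163^23} is not a subfield of F_{163^19}. Equivalently: if it were, the tower law would give 23 = [F_{163^23}:F_163] dividing [F_{163^19}:F_163] = 19, contradiction.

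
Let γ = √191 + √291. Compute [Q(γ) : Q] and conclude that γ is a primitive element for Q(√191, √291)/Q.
[Q(γ) : Q] = 4 (equivalently, Q(γ) = Q(√191, √291))

Obviously Q(γ) ⊆ Q(√191, √291), and [Q(√191, √291):Q] = 4 (since 191, 291 are distinct squarefree integers > 1 with 55581 not a perfect square). To show equality we compute the minimal polynomial of γ. From γ = √191 + √291: γ^2 = 191 + 2√(55581) + 291 = 482 + 2√(55581), so γ^2 - 482 = 2√(55581); squaring, (γ^2 - 482)^2 = 4·55581, i.e. γ^4 - 964γ^2 + 232324 - 222324 = 0, i.e. γ^4 - 964γ^2 + 10000 = 0. So γ is a root of x^4 - 964x^2 + 10000. This polynomial is irreducible over Q: it has no rational root (each ±√191 ± √291 is irrational), and any factorization into two quadratics over Q would force √(55581) ∈ Q (pairing opposite roots) or √191, √291 ∈ Q (other pairings), all impossible. Hence [Q(γ):Q] = 4 = [Q(√191, √291):Q], so Q(γ) = Q(√191, √291).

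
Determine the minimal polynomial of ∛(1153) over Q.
m_α(x) = x^3 - 1153

α satisfies α^3 = 1153, so x^3 - 1153 annihilates α. By the rational root test, a rational root p/q (in lowest terms) of x^3 - 1153 would satisfy p^3 = 1153 q^3, forcing q = 1 and p^3 = 1153; but 1153 is not a perfect cube, contradiction. A monic cubic over Q with no rational root is irreducible (any nontrivial factorization would include a linear factor). Hence x^3 - 1153 is the minimal polynomial of α, and in particular [Q(α):Q] = 3.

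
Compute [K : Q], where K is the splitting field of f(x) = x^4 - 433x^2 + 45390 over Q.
[K : Q] = 4

Solving the quadratic in x^2: x^2 = (433 ± √(433^2 - 4·45390))/2 = (433 ± √5929)/2 = (433 ± 77)/2, giving x^2 = 178 or x^2 = 255. So f(x) = (x^2 - 178)(x^2 - 255) and the roots of f are ±√178, ±√255. Hence the splitting field is K = Q(√178, √255). Since 178 and 255 are distinct squarefree integers > 1, their product 45390 is not a perfect square, so √255 ∉ Q(√178). By the tower law [K:Q] = [Q(√178,√255):Q(√178)] · [Q(√178):Q] = 2 · 2 = 4.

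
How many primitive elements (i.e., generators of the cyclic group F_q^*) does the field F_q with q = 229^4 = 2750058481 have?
There are φ(2750058480) = 613122048 primitive elements

F_q^* is cyclic of order q - 1 = 2750058480. A cyclic group of order m has exactly φ(m) generators. Here m = 2750058480 = 2^4 · 3 · 5 · 13 · 19 · 23 · 2017, so the number of primitive elements is φ(2750058480) = 613122048.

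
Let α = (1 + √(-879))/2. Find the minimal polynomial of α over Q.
m_α(x) = x^2 - x + 220

From 2α - 1 = √(-879), squaring gives (2α - 1)^2 = -879, i.e. 4α^2 - 4α + 1 = -879, so α^2 - α + (1 + 879)/4 = 0. Since -879 ≡ 1 (mod 4), (1 + 879)/4 = 220 ∈ Z. The polynomial x^2 - x + 220 has discriminant 1 - 4·(220) = -879, which is not a perfect square in Q (d = -879 is squarefree and ≠ 1), so x^2 - x + 220 is irreducible over Q. It is the minimal polynomial of α.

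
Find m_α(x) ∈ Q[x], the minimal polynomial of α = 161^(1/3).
m_α(x) = x^3 - 161

α satisfies α^3 = 161, so x^3 - 161 annihilates α. By the rational root test, a rational root p/q (in lowest terms) of x^3 - 161 would satisfy p^3 = 161 q^3, forcing q = 1 and p^3 = 161; but 161 is not a perfect cube, contradiction. A monic cubic over Q with no rational root is irreducible (any nontrivial factorization would include a linear factor). Hence x^3 - 161 is the minimal polynomial of α, and in particular [Q(α):Q] = 3.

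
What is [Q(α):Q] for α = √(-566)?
[Q(α):Q] = 2

[Q(α):Q] equals the degree of the minimal polynomial of α. Here α^2 = -566 and x^2 + 566 is irreducible (d = -566 is squarefree, ≠ 1, hence not a square), so deg(m_α) = 2. Thus [Q(α):Q] = 2.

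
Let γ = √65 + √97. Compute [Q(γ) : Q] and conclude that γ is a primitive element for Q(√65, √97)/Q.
[Q(γ) : Q] = 4 (equivalently, Q(γ) = Q(√65, √97))

Obviously Q(γ) ⊆ Q(√65, √97), and [Q(√65, √97):Q] = 4 (since 65, 97 are distinct squarefree integers > 1 with 6305 not a perfect square). To show equality we compute the minimal polynomial of γ. From γ = √65 + √97: γ^2 = 65 + 2√(6305) + 97 = 162 + 2√(6305), so γ^2 - 162 = 2√(6305); squaring, (γ^2 - 162)^2 = 4·6305, i.e. γ^4 - 324γ^2 + 26244 - 25220 = 0, i.e. γ^4 - 324γ^2 + 1024 = 0. So γ is a root of x^4 - 324x^2 + 1024. This polynomial is irreducible over Q: it has no rational root (each ±√65 ± √97 is irrational), and any factorization into two quadratics over Q would force √(6305) ∈ Q (pairing opposite roots) or √65, √97 ∈ Q (other pairings), all impossible. Hence [Q(γ):Q] = 4 = [Q(√65, √97):Q], so Q(γ) = Q(√65, √97).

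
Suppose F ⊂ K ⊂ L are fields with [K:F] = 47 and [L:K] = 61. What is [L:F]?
[L:F] = 2867

The tower law says that for any tower of field extensions F ⊂ K ⊂ L with finite degrees, [L:F] = [L:K] · [K:F]. Here this gives [L:F] = 61 · 47 = 2867.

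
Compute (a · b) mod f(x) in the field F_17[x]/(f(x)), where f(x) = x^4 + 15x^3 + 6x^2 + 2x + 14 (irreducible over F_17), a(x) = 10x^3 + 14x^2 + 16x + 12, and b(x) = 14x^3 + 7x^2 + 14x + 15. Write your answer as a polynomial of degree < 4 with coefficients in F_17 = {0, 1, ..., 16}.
a · b ≡ 11x^3 + 16x^2 + 6x + 10 (mod f(x))

Multiply in F_17[x]: a(x)·b(x) = (10x^3 + 14x^2 + 16x + 12)·(14x^3 + 7x^2 + 14x + 15) = 4x^6 + 11x^5 + 3x^4 + 14x^3 + 8x^2 + 10. This has degree ≥ 4, so divide by f(x) over F_17: 4x^6 + 11x^5 + 3x^4 + 14x^3 + 8x^2 + 10 = (4x^2 + 2x)·(x^4 + 15x^3 + 6x^2 + 2x + 14) + (11x^3 + 16x^2 + 6x + 10). Hence a·b ≡ 11x^3 + 16x^2 + 6x + 10 (mod f). (F_17[x]/(f) is a field with 17^4 = 83521 elements since f is irreducible of degree 4.)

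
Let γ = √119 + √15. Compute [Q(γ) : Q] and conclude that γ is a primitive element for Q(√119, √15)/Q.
[Q(γ) : Q] = 4 (equivalently, Q(γ) = Q(√119, √15))

Obviously Q(γ) ⊆ Q(√119, √15), and [Q(√119, √15):Q] = 4 (since 119, 15 are distinct squarefree integers > 1 with 1785 not a perfect square). To show equality we compute the minimal polynomial of γ. From γ = √119 + √15: γ^2 = 119 + 2√(1785) + 15 = 134 + 2√(1785), so γ^2 - 134 = 2√(1785); squaring, (γ^2 - 134)^2 = 4·1785, i.e. γ^4 - 268γ^2 + 17956 - 7140 = 0, i.e. γ^4 - 268γ^2 + 10816 = 0. So γ is a root of x^4 - 268x^2 + 10816. This polynomial is irreducible over Q: it has no rational root (each ±√119 ± √15 is irrational), and any factorization into two quadratics over Q would force √(1785) ∈ Q (pairing opposite roots) or √119, √15 ∈ Q (other pairings), all impossible. Hence [Q(γ):Q] = 4 = [Q(√119, √15):Q], so Q(γ) = Q(√119, √15).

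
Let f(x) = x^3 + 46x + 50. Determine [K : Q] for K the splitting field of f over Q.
[K : Q] = 6

By the rational root test, any rational root of the monic integer polynomial f(x) = x^3 + 46x + 50 must be an integer dividing the constant term 50, i.e. one of ±{1, 2, 5, 10, 25, 50}. Evaluating: f(1) = 97, f(-1) = 3, f(2) = 150, f(-2) = -50, f(5) = 405, f(-5) = -305, f(10) = 1510, f(-10) = -1410, f(25) = 16825, f(-25) = -16725, f(50) = 127350, f(-50) = -127250; none is 0, so f has no rational root and is therefore irreducible over Q (a cubic with no linear factor over a field is irreducible). For an irreducible cubic, the Galois group is A_3 or S_3 according as the discriminant disc(f) = -4a^3 - 27b^2 = -4·(46)^3 - 27·(50)^2 = -456844 is or is not a square in Q. Here disc(f) = -456844 is not a perfect square in Q, so the Galois group of f over Q is not contained in A_3 and must be all of S_3. The splitting field has degree |S_3| = 6 over Q, so [K : Q] = 6.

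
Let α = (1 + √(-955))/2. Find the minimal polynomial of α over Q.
m_α(x) = x^2 - x + 239

From 2α - 1 = √(-955), squaring gives (2α - 1)^2 = -955, i.e. 4α^2 - 4α + 1 = -955, so α^2 - α + (1 + 955)/4 = 0. Since -955 ≡ 1 (mod 4), (1 + 955)/4 = 239 ∈ Z. The polynomial x^2 - x + 239 has discriminant 1 - 4·(239) = -955, which is not a perfect square in Q (d = -955 is squarefree and ≠ 1), so x^2 - x + 239 is irreducible over Q. It is the minimal polynomial of α.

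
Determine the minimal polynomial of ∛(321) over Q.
m_α(x) = x^3 - 321

α satisfies α^3 = 321, so x^3 - 321 annihilates α. By the rational root test, a rational root p/q (in lowest terms) of x^3 - 321 would satisfy p^3 = 321 q^3, forcing q = 1 and p^3 = 321; but 321 is not a perfect cube, contradiction. A monic cubic over Q with no rational root is irreducible (any nontrivial factorization would include a linear factor). Hence x^3 - 321 is the minimal polynomial of α, and in particular [Q(α):Q] = 3.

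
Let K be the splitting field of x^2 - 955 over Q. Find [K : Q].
[K : Q] = 2

f(x) = x^2 - 955 factors as (x - √955)(x + √955). The splitting field is K = Q(√955). Since 955 is squarefree and > 1, it is not a perfect square, so x^2 - 955 is irreducible over Q and [Q(√955) : Q] = 2. Hence [K : Q] = 2.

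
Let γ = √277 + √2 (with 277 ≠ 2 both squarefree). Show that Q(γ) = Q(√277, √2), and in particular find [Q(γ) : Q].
[Q(γ) : Q] = 4 (equivalently, Q(γ) = Q(√277, √2))

Obviously Q(γ) ⊆ Q(√277, √2), and [Q(√277, √2):Q] = 4 (since 277, 2 are distinct squarefree integers > 1 with 554 not a perfect square). To show equality we compute the minimal polynomial of γ. From γ = √277 + √2: γ^2 = 277 + 2√(554) + 2 = 279 + 2√(554), so γ^2 - 279 = 2√(554); squaring, (γ^2 - 279)^2 = 4·554, i.e. γ^4 - 558γ^2 + 77841 - 2216 = 0, i.e. γ^4 - 558γ^2 + 75625 = 0. So γ is a root of x^4 - 558x^2 + 75625. This polynomial is irreducible over Q: it has no rational root (each ±√277 ± √2 is irrational), and any factorization into two quadratics over Q would force √(554) ∈ Q (pairing opposite roots) or √277, √2 ∈ Q (other pairings), all impossible. Hence [Q(γ):Q] = 4 = [Q(√277, √2):Q], so Q(γ) = Q(√277, √2).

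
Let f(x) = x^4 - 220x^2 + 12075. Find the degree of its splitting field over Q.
[K : Q] = 4

Solving the quadratic in x^2: x^2 = (220 ± √(220^2 - 4·12075))/2 = (220 ± √100)/2 = (220 ± 10)/2, giving x^2 = 105 or x^2 = 115. So f(x) = (x^2 - 105)(x^2 - 115) and the roots of f are ±√105, ±√115. Hence the splitting field is K = Q(√105, √115). Since 105 and 115 are distinct squarefree integers > 1, their product 12075 is not a perfect square, so √115 ∉ Q(√105). By the tower law [K:Q] = [Q(√105,√115):Q(√105)] · [Q(√105):Q] = 2 · 2 = 4.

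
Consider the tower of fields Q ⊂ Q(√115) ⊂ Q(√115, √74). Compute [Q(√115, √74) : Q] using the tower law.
[Q(√115, √74) : Q] = 4

[Q(√115):Q] = 2 (min poly x^2 - 115, irreducible since 115 is squarefree > 1). For the top step, suppose √74 ∈ Q(√115), say √74 = c + d√115 with c, d ∈ Q. Squaring: 74 = c^2 + 115d^2 + 2cd√115. Since √115 ∉ Q this forces 2cd = 0. If d = 0 then √74 = c ∈ Q, contradicting 74 squarefree > 1. If c = 0 then 74 = 115d^2, so 115·74 = (115d)^2 is a perfect square in Q — but 115·74 = 8510 is not a perfect square (since 115 and 74 are distinct squarefree integers). Contradiction. Hence √74 ∉ Q(√115), so x^2 - 74 stays irreducible over Q(√115) and [Q(√115, √74) : Q(√115)] = 2. By the tower law, [Q(√115, √74) : Q] = 2 · 2 = 4.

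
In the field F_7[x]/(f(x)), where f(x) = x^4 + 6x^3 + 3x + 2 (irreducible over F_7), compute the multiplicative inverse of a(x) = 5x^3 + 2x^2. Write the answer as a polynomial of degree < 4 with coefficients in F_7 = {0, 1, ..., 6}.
a(x)^(-1) ≡ 6x^3 + 4x^2 + 2x + 4 (mod f(x))

Since f is irreducible over F_7, F_7[x]/(f) is a field and a(x) ≠ 0 has an inverse. Apply the extended Euclidean algorithm to f(x) and a(x) in F_7[x]: f(x) = (3x)·a(x) + (3x + 2);  a(x) = (4x^2 + 5x + 6)·(3x + 2) + (2). The last nonzero remainder is the constant 2 = gcd(f, a) in F_7. Back-substituting through the division chain expresses 2 = s(x)·a(x) + t(x)·f(x) with s(x) ≡ 5x^3 + x^2 + 4x + 1 (mod f), so (5x^3 + x^2 + 4x + 1)·a(x) ≡ 2 (mod f). Multiplying by 2^(-1) ≡ 4 in F_7 gives a(x)^(-1) ≡ 4·(5x^3 + x^2 + 4x + 1) ≡ 6x^3 + 4x^2 + 2x + 4 (mod f). Check: (5x^3 + 2x^2)·(6x^3 + 4x^2 + 2x + 4) = 2x^6 + 4x^5 + 4x^4 + 3x^3 + x^2 ≡ 1 (mod x^4 + 6x^3 + 3x + 2).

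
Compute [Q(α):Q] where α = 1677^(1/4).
[Q(α):Q] = 4

α is a root of x^4 - 1677. By Eisenstein's criterion at the prime p = 3 (which divides the constant term 1677 but p^2 = 9 does not, since 1677 is squarefree), x^4 - 1677 is irreducible over Q. Hence [Q(α):Q] = 4.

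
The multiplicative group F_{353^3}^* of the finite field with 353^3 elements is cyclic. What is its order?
|F_{353^3}^*| = 43986976

F_{353^3} has 353^3 = 43986977 elements; its multiplicative group consists of all nonzero elements, so |F_{353^3}^*| = 43986977 - 1 = 43986976. (It is cyclic since any finite subgroup of the multiplicative group of a field is cyclic.)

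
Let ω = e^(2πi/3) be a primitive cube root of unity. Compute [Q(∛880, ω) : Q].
[Q(∛880, ω) : Q] = 6

[Q(∛880):Q] = 3 (min poly x^3 - 880, irreducible since 880 is not a perfect cube). [Q(ω):Q] = 2 (min poly x^2 + x + 1). Since Q(∛880) ⊂ R and ω ∉ R, we have ω ∉ Q(∛880), so x^2 + x + 1 remains irreducible over Q(∛880) and [Q(∛880, ω) : Q(∛880)] = 2. By the tower law, [Q(∛880, ω) : Q] = 3 · 2 = 6. (In fact Q(∛880, ω) is the splitting field of x^3 - 880 over Q.)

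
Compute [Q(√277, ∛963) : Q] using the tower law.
[Q(√277, ∛963) : Q] = 6

Let L = Q(√277, ∛963). Since Q(√277) ⊂ L and [Q(√277):Q] = 2, the tower law gives 2 | [L:Q]. Likewise Q(∛963) ⊂ L with [Q(∛963):Q] = 3 (because 963 is not a perfect cube), so 3 | [L:Q]. As gcd(2,3) = 1, [L:Q] is divisible by 6. Conversely L is generated over Q by √277 and ∛963, so [L:Q] ≤ 2·3 = 6. Therefore [Q(√277, ∛963) : Q] = 6.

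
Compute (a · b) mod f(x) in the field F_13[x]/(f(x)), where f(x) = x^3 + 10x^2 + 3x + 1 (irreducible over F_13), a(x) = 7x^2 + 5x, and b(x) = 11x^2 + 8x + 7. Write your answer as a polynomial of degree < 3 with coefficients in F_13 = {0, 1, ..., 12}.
a · b ≡ 11x + 9 (mod f(x))

Multiply in F_13[x]: a(x)·b(x) = (7x^2 + 5x)·(11x^2 + 8x + 7) = 12x^4 + 7x^3 + 11x^2 + 9x. This has degree ≥ 3, so divide by f(x) over F_13: 12x^4 + 7x^3 + 11x^2 + 9x = (12x + 4)·(x^3 + 10x^2 + 3x + 1) + (11x + 9). Hence a·b ≡ 11x + 9 (mod f). (F_13[x]/(f) is a field with 13^3 = 2197 elements since f is irreducible of degree 3.)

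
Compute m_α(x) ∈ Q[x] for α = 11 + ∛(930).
m_α(x) = x^3 - 33x^2 + 363x - 2261

Set β = α - 11 = ∛(930), so β^3 = 930. Then (α - 11)^3 - 930 = 0, i.e. α is a root of g(x) = (x - 11)^3 - 930 = x^3 - 33x^2 + 363x - 2261. Since g(x) = h(x - 11) where h(x) = x^3 - 930, and h is irreducible over Q (because 930 is not a perfect cube, so h has no rational root, and a monic cubic with no rational root is irreducible), g is also irreducible (irreducibility is preserved under the substitution x → x - 11). Hence m_α(x) = x^3 - 33x^2 + 363x - 2261.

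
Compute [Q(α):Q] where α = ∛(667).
[Q(α):Q] = 3

The minimal polynomial of α is x^3 - 667, irreducible over Q since 667 is not a perfect cube (so x^3 - 667 has no rational root). Hence [Q(α):Q] = deg(m_α) = 3.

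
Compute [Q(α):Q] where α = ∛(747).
[Q(α):Q] = 3

The minimal polynomial of α is x^3 - 747, irreducible over Q since 747 is not a perfect cube (so x^3 - 747 has no rational root). Hence [Q(α):Q] = deg(m_α) = 3.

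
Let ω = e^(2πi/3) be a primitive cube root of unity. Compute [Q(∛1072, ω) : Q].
[Q(∛1072, ω) : Q] = 6

[Q(∛1072):Q] = 3 (min poly x^3 - 1072, irreducible since 1072 is not a perfect cube). [Q(ω):Q] = 2 (min poly x^2 + x + 1). Since Q(∛1072) ⊂ R and ω ∉ R, we have ω ∉ Q(∛1072), so x^2 + x + 1 remains irreducible over Q(∛1072) and [Q(∛1072, ω) : Q(∛1072)] = 2. By the tower law, [Q(∛1072, ω) : Q] = 3 · 2 = 6. (In fact Q(∛1072, ω) is the splitting field of x^3 - 1072 over Q.)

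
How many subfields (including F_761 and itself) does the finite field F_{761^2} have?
F_{761^2} has 2 subfields

The subfields of F_{p^n} are exactly the fields F_{p^d} for d | n (each is the fixed field of the unique index-d subgroup of Gal(F_{p^n}/F_p) ≅ Z/nZ). The divisors of n = 2 are {1, 2}, giving 2 subfields: F_{761^1}, F_{761^2}.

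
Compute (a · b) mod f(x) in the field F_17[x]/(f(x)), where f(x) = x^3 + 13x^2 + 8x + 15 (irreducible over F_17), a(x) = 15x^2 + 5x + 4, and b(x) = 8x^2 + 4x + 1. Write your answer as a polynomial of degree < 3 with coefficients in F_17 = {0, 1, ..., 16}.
a · b ≡ 16x^2 + 7x + 8 (mod f(x))

Multiply in F_17[x]: a(x)·b(x) = (15x^2 + 5x + 4)·(8x^2 + 4x + 1) = x^4 + 15x^3 + 16x^2 + 4x + 4. This has degree ≥ 3, so divide by f(x) over F_17: x^4 + 15x^3 + 16x^2 + 4x + 4 = (x + 2)·(x^3 + 13x^2 + 8x + 15) + (16x^2 + 7x + 8). Hence a·b ≡ 16x^2 + 7x + 8 (mod f). (F_17[x]/(f) is a field with 17^3 = 4913 elements since f is irreducible of degree 3.)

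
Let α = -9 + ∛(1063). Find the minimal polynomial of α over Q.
m_α(x) = x^3 + 27x^2 + 243x - 334

Set β = α + 9 = ∛(1063), so β^3 = 1063. Then (α + 9)^3 - 1063 = 0, i.e. α is a root of g(x) = (x + 9)^3 - 1063 = x^3 + 27x^2 + 243x - 334. Since g(x) = h(x + 9) where h(x) = x^3 - 1063, and h is irreducible over Q (because 1063 is not a perfect cube, so h has no rational root, and a monic cubic with no rational root is irreducible), g is also irreducible (irreducibility is preserved under the substitution x → x + 9). Hence m_α(x) = x^3 + 27x^2 + 243x - 334.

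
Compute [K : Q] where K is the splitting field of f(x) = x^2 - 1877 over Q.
[K : Q] = 2

f(x) = x^2 - 1877 factors as (x - √1877)(x + √1877). The splitting field is K = Q(√1877). Since 1877 is squarefree and > 1, it is not a perfect square, so x^2 - 1877 is irreducible over Q and [Q(√1877) : Q] = 2. Hence [K : Q] = 2.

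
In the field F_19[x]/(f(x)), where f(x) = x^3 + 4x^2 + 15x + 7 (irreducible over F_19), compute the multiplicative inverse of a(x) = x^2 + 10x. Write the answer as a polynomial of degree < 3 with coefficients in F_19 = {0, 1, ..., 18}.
a(x)^(-1) ≡ 15x^2 + 13x + 13 (mod f(x))

Since f is irreducible over F_19, F_19[x]/(f) is a field and a(x) ≠ 0 has an inverse. Apply the extended Euclidean algorithm to f(x) and a(x) in F_19[x]: f(x) = (x + 13)·a(x) + (18x + 7);  a(x) = (18x + 2)·(18x + 7) + (5). The last nonzero remainder is the constant 5 = gcd(f, a) in F_19. Back-substituting through the division chain expresses 5 = s(x)·a(x) + t(x)·f(x) with s(x) ≡ 18x^2 + 8x + 8 (mod f), so (18x^2 + 8x + 8)·a(x) ≡ 5 (mod f). Multiplying by 5^(-1) ≡ 4 in F_19 gives a(x)^(-1) ≡ 4·(18x^2 + 8x + 8) ≡ 15x^2 + 13x + 13 (mod f). Check: (x^2 + 10x)·(15x^2 + 13x + 13) = 15x^4 + 11x^3 + 10x^2 + 16x ≡ 1 (mod x^3 + 4x^2 + 15x + 7).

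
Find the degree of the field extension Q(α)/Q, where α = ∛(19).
[Q(α):Q] = 3

The minimal polynomial of α is x^3 - 19, irreducible over Q since 19 is not a perfect cube (so x^3 - 19 has no rational root). Hence [Q(α):Q] = deg(m_α) = 3.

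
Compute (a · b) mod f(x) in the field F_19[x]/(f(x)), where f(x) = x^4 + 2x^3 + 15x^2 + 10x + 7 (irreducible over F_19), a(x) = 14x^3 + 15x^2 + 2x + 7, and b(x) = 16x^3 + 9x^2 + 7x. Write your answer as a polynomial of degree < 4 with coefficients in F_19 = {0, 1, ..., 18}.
a · b ≡ 14x^3 + 12x^2 + 8x + 16 (mod f(x))

Multiply in F_19[x]: a(x)·b(x) = (14x^3 + 15x^2 + 2x + 7)·(16x^3 + 9x^2 + 7x) = 15x^6 + 5x^5 + 18x^4 + 7x^3 + x^2 + 11x. This has degree ≥ 4, so divide by f(x) over F_19: 15x^6 + 5x^5 + 18x^4 + 7x^3 + x^2 + 11x = (15x^2 + 13x + 14)·(x^4 + 2x^3 + 15x^2 + 10x + 7) + (14x^3 + 12x^2 + 8x + 16). Hence a·b ≡ 14x^3 + 12x^2 + 8x + 16 (mod f). (F_19[x]/(f) is a field with 19^4 = 130321 elements since f is irreducible of degree 4.)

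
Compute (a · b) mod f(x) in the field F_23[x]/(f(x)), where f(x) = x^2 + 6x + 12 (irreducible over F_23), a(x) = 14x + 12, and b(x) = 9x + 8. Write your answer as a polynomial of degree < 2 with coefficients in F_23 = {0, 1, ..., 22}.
a · b ≡ 16x + 10 (mod f(x))

Multiply in F_23[x]: a(x)·b(x) = (14x + 12)·(9x + 8) = 11x^2 + 13x + 4. This has degree ≥ 2, so divide by f(x) over F_23: 11x^2 + 13x + 4 = (11)·(x^2 + 6x + 12) + (16x + 10). Hence a·b ≡ 16x + 10 (mod f). (F_23[x]/(f) is a field with 23^2 = 529 elements since f is irreducible of degree 2.)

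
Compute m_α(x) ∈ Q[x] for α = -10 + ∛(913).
m_α(x) = x^3 + 30x^2 + 300x + 87

Set β = α + 10 = ∛(913), so β^3 = 913. Then (α + 10)^3 - 913 = 0, i.e. α is a root of g(x) = (x + 10)^3 - 913 = x^3 + 30x^2 + 300x + 87. Since g(x) = h(x + 10) where h(x) = x^3 - 913, and h is irreducible over Q (because 913 is not a perfect cube, so h has no rational root, and a monic cubic with no rational root is irreducible), g is also irreducible (irreducibility is preserved under the substitution x → x + 10). Hence m_α(x) = x^3 + 30x^2 + 300x + 87.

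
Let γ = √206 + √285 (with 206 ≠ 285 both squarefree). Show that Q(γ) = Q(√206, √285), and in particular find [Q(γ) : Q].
[Q(γ) : Q] = 4 (equivalently, Q(γ) = Q(√206, √285))

Obviously Q(γ) ⊆ Q(√206, √285), and [Q(√206, √285):Q] = 4 (since 206, 285 are distinct squarefree integers > 1 with 58710 not a perfect square). To show equality we compute the minimal polynomial of γ. From γ = √206 + √285: γ^2 = 206 + 2√(58710) + 285 = 491 + 2√(58710), so γ^2 - 491 = 2√(58710); squaring, (γ^2 - 491)^2 = 4·58710, i.e. γ^4 - 982γ^2 + 241081 - 234840 = 0, i.e. γ^4 - 982γ^2 + 6241 = 0. So γ is a root of x^4 - 982x^2 + 6241. This polynomial is irreducible over Q: it has no rational root (each ±√206 ± √285 is irrational), and any factorization into two quadratics over Q would force √(58710) ∈ Q (pairing opposite roots) or √206, √285 ∈ Q (other pairings), all impossible. Hence [Q(γ):Q] = 4 = [Q(√206, √285):Q], so Q(γ) = Q(√206, √285).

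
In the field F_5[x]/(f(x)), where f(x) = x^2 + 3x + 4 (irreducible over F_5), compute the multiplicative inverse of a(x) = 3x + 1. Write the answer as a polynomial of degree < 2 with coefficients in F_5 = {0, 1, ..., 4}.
a(x)^(-1) ≡ 4x + 4 (mod f(x))

Since f is irreducible over F_5, F_5[x]/(f) is a field and a(x) ≠ 0 has an inverse. Apply the extended Euclidean algorithm to f(x) and a(x) in F_5[x]: f(x) = (2x + 2)·a(x) + (2). The last nonzero remainder is the constant 2 = gcd(f, a) in F_5. Back-substituting through the division chain expresses 2 = s(x)·a(x) + t(x)·f(x) with s(x) ≡ 3x + 3 (mod f), so (3x + 3)·a(x) ≡ 2 (mod f). Multiplying by 2^(-1) ≡ 3 in F_5 gives a(x)^(-1) ≡ 3·(3x + 3) ≡ 4x + 4 (mod f). Check: (3x + 1)·(4x + 4) = 2x^2 + x + 4 ≡ 1 (mod x^2 + 3x + 4).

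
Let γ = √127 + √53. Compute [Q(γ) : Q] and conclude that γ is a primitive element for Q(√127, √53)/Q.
[Q(γ) : Q] = 4 (equivalently, Q(γ) = Q(√127, √53))

Obviously Q(γ) ⊆ Q(√127, √53), and [Q(√127, √53):Q] = 4 (since 127, 53 are distinct squarefree integers > 1 with 6731 not a perfect square). To show equality we compute the minimal polynomial of γ. From γ = √127 + √53: γ^2 = 127 + 2√(6731) + 53 = 180 + 2√(6731), so γ^2 - 180 = 2√(6731); squaring, (γ^2 - 180)^2 = 4·6731, i.e. γ^4 - 360γ^2 + 32400 - 26924 = 0, i.e. γ^4 - 360γ^2 + 5476 = 0. So γ is a root of x^4 - 360x^2 + 5476. This polynomial is irreducible over Q: it has no rational root (each ±√127 ± √53 is irrational), and any factorization into two quadratics over Q would force √(6731) ∈ Q (pairing opposite roots) or √127, √53 ∈ Q (other pairings), all impossible. Hence [Q(γ):Q] = 4 = [Q(√127, √53):Q], so Q(γ) = Q(√127, √53).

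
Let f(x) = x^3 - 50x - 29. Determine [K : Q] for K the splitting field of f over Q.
[K : Q] = 6

By the rational root test, any rational root of the monic integer polynomial f(x) = x^3 - 50x - 29 must be an integer dividing the constant term -29, i.e. one of ±{1, 29}. Evaluating: f(1) = -78, f(-1) = 20, f(29) = 22910, f(-29) = -22968; none is 0, so f has no rational root and is therefore irreducible over Q (a cubic with no linear factor over a field is irreducible). For an irreducible cubic, the Galois group is A_3 or S_3 according as the discriminant disc(f) = -4a^3 - 27b^2 = -4·(-50)^3 - 27·(-29)^2 = 477293 is or is not a square in Q. Here disc(f) = 477293 is not a perfect square in Q, so the Galois group of f over Q is not contained in A_3 and must be all of S_3. The splitting field has degree |S_3| = 6 over Q, so [K : Q] = 6.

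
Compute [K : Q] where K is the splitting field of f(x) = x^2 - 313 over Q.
[K : Q] = 2

f(x) = x^2 - 313 factors as (x - √313)(x + √313). The splitting field is K = Q(√313). Since 313 is squarefree and > 1, it is not a perfect square, so x^2 - 313 is irreducible over Q and [Q(√313) : Q] = 2. Hence [K : Q] = 2.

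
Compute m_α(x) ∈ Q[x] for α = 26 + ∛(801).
m_α(x) = x^3 - 78x^2 + 2028x - 18377

Set β = α - 26 = ∛(801), so β^3 = 801. Then (α - 26)^3 - 801 = 0, i.e. α is a root of g(x) = (x - 26)^3 - 801 = x^3 - 78x^2 + 2028x - 18377. Since g(x) = h(x - 26) where h(x) = x^3 - 801, and h is irreducible over Q (because 801 is not a perfect cube, so h has no rational root, and a monic cubic with no rational root is irreducible), g is also irreducible (irreducibility is preserved under the substitution x → x - 26). Hence m_α(x) = x^3 - 78x^2 + 2028x - 18377.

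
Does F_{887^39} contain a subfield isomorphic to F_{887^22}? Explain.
No: F_{887^22} is not a subfield of F_{887^39}

F_{p^m} embeds in F_{p^n} iff m | n. Here 22 ∤ 39 (since 39 = 1·22 + 17 with remainder 17 ≠ 0), so F_{887^22} is not a subfield of F_{887^39}. Equivalently: if it were, the tower law would give 22 = [F_{887^22}:F_887] dividing [F_{887^39}:F_887] = 39, contradiction.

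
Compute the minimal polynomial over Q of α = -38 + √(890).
m_α(x) = x^2 + 76x + 554

From α + 38 = √(890), squaring gives (α + 38)^2 = 890, i.e. α^2 + 76α + 1444 = 890, so α^2 + 76α + 554 = 0. The discriminant of x^2 + 76x + 554 is (76)^2 - 4·(554) = 5776 - 2216 = 3560, and 4·(890) is not a perfect square in Q since 890 is squarefree and ≠ 1. Hence x^2 + 76x + 554 is irreducible over Q and is the minimal polynomial of α.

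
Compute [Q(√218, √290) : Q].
[Q(√218, √290) : Q] = 4

[Q(√218):Q] = 2 (min poly x^2 - 218, irreducible since 218 is squarefree > 1). For the top step, suppose √290 ∈ Q(√218), say √290 = c + d√218 with c, d ∈ Q. Squaring: 290 = c^2 + 218d^2 + 2cd√218. Since √218 ∉ Q this forces 2cd = 0. If d = 0 then √290 = c ∈ Q, contradicting 290 squarefree > 1. If c = 0 then 290 = 218d^2, so 218·290 = (218d)^2 is a perfect square in Q — but 218·290 = 63220 is not a perfect square (since 218 and 290 are distinct squarefree integers). Contradiction. Hence √290 ∉ Q(√218), so x^2 - 290 stays irreducible over Q(√218) and [Q(√218, √290) : Q(√218)] = 2. By the tower law, [Q(√218, √290) : Q] = 2 · 2 = 4.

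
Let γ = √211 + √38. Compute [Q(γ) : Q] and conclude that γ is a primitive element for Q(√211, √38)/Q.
[Q(γ) : Q] = 4 (equivalently, Q(γ) = Q(√211, √38))

Obviously Q(γ) ⊆ Q(√211, √38), and [Q(√211, √38):Q] = 4 (since 211, 38 are distinct squarefree integers > 1 with 8018 not a perfect square). To show equality we compute the minimal polynomial of γ. From γ = √211 + √38: γ^2 = 211 + 2√(8018) + 38 = 249 + 2√(8018), so γ^2 - 249 = 2√(8018); squaring, (γ^2 - 249)^2 = 4·8018, i.e. γ^4 - 498γ^2 + 62001 - 32072 = 0, i.e. γ^4 - 498γ^2 + 29929 = 0. So γ is a root of x^4 - 498x^2 + 29929. This polynomial is irreducible over Q: it has no rational root (each ±√211 ± √38 is irrational), and any factorization into two quadratics over Q would force √(8018) ∈ Q (pairing opposite roots) or √211, √38 ∈ Q (other pairings), all impossible. Hence [Q(γ):Q] = 4 = [Q(√211, √38):Q], so Q(γ) = Q(√211, √38).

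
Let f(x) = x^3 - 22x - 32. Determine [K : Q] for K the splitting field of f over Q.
[K : Q] = 6

By the rational root test, any rational root of the monic integer polynomial f(x) = x^3 - 22x - 32 must be an integer dividing the constant term -32, i.e. one of ±{1, 2, 4, 8, 16, 32}. Evaluating: f(1) = -53, f(-1) = -11, f(2) = -68, f(-2) = 4, f(4) = -56, f(-4) = -8, f(8) = 304, f(-8) = -368, f(16) = 3712, f(-16) = -3776, f(32) = 32032, f(-32) = -32096; none is 0, so f has no rational root and is therefore irreducible over Q (a cubic with no linear factor over a field is irreducible). For an irreducible cubic, the Galois group is A_3 or S_3 according as the discriminant disc(f) = -4a^3 - 27b^2 = -4·(-22)^3 - 27·(-32)^2 = 14944 is or is not a square in Q. Here disc(f) = 14944 is not a perfect square in Q, so the Galois group of f over Q is not contained in A_3 and must be all of S_3. The splitting field has degree |S_3| = 6 over Q, so [K : Q] = 6.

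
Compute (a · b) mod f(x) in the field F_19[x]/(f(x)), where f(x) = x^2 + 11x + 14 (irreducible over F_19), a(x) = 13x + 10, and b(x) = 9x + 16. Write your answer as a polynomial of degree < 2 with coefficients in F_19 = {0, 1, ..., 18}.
a · b ≡ 18x + 4 (mod f(x))

Multiply in F_19[x]: a(x)·b(x) = (13x + 10)·(9x + 16) = 3x^2 + 13x + 8. This has degree ≥ 2, so divide by f(x) over F_19: 3x^2 + 13x + 8 = (3)·(x^2 + 11x + 14) + (18x + 4). Hence a·b ≡ 18x + 4 (mod f). (F_19[x]/(f) is a field with 19^2 = 361 elements since f is irreducible of degree 2.)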